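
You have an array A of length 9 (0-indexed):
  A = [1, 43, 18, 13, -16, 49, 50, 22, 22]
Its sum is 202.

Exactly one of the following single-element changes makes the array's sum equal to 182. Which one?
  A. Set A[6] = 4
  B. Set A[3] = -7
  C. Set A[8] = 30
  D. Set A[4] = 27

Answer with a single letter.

Answer: B

Derivation:
Option A: A[6] 50->4, delta=-46, new_sum=202+(-46)=156
Option B: A[3] 13->-7, delta=-20, new_sum=202+(-20)=182 <-- matches target
Option C: A[8] 22->30, delta=8, new_sum=202+(8)=210
Option D: A[4] -16->27, delta=43, new_sum=202+(43)=245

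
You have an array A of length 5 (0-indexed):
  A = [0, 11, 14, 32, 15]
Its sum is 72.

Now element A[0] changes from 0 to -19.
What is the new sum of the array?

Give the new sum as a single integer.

Old value at index 0: 0
New value at index 0: -19
Delta = -19 - 0 = -19
New sum = old_sum + delta = 72 + (-19) = 53

Answer: 53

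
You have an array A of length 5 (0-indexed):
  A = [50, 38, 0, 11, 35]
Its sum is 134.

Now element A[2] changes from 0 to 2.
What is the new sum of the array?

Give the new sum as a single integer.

Old value at index 2: 0
New value at index 2: 2
Delta = 2 - 0 = 2
New sum = old_sum + delta = 134 + (2) = 136

Answer: 136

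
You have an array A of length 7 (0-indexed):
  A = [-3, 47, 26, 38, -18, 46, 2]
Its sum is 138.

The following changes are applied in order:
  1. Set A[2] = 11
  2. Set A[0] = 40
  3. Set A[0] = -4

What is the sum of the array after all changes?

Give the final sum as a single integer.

Answer: 122

Derivation:
Initial sum: 138
Change 1: A[2] 26 -> 11, delta = -15, sum = 123
Change 2: A[0] -3 -> 40, delta = 43, sum = 166
Change 3: A[0] 40 -> -4, delta = -44, sum = 122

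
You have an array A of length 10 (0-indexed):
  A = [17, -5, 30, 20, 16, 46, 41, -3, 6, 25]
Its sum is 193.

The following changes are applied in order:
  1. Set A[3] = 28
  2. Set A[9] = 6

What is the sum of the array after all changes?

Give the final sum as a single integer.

Initial sum: 193
Change 1: A[3] 20 -> 28, delta = 8, sum = 201
Change 2: A[9] 25 -> 6, delta = -19, sum = 182

Answer: 182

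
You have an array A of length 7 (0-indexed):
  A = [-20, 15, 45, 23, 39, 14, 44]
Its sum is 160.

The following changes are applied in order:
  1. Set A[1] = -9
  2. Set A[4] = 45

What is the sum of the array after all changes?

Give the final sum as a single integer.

Answer: 142

Derivation:
Initial sum: 160
Change 1: A[1] 15 -> -9, delta = -24, sum = 136
Change 2: A[4] 39 -> 45, delta = 6, sum = 142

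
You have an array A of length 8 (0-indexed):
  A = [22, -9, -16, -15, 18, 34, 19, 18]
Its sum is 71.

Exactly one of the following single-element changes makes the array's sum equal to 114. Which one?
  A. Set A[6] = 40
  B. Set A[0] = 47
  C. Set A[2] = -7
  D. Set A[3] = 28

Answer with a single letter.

Option A: A[6] 19->40, delta=21, new_sum=71+(21)=92
Option B: A[0] 22->47, delta=25, new_sum=71+(25)=96
Option C: A[2] -16->-7, delta=9, new_sum=71+(9)=80
Option D: A[3] -15->28, delta=43, new_sum=71+(43)=114 <-- matches target

Answer: D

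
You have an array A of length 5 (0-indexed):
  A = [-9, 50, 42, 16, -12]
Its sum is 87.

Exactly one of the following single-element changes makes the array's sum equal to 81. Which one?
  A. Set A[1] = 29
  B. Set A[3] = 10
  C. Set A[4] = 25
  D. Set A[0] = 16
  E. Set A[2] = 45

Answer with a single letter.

Answer: B

Derivation:
Option A: A[1] 50->29, delta=-21, new_sum=87+(-21)=66
Option B: A[3] 16->10, delta=-6, new_sum=87+(-6)=81 <-- matches target
Option C: A[4] -12->25, delta=37, new_sum=87+(37)=124
Option D: A[0] -9->16, delta=25, new_sum=87+(25)=112
Option E: A[2] 42->45, delta=3, new_sum=87+(3)=90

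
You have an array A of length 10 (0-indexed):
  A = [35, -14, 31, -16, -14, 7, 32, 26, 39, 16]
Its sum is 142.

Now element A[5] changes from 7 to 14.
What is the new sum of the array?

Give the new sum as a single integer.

Answer: 149

Derivation:
Old value at index 5: 7
New value at index 5: 14
Delta = 14 - 7 = 7
New sum = old_sum + delta = 142 + (7) = 149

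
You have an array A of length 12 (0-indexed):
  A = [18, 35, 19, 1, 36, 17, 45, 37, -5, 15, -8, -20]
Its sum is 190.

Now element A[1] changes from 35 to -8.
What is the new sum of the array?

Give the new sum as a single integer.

Old value at index 1: 35
New value at index 1: -8
Delta = -8 - 35 = -43
New sum = old_sum + delta = 190 + (-43) = 147

Answer: 147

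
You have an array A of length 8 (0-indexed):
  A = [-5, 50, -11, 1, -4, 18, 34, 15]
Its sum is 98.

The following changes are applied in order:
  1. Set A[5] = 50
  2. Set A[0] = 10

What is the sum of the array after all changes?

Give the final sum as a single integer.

Initial sum: 98
Change 1: A[5] 18 -> 50, delta = 32, sum = 130
Change 2: A[0] -5 -> 10, delta = 15, sum = 145

Answer: 145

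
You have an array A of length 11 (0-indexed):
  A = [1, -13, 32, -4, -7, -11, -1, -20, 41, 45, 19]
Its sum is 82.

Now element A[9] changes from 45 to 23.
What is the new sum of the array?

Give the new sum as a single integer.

Old value at index 9: 45
New value at index 9: 23
Delta = 23 - 45 = -22
New sum = old_sum + delta = 82 + (-22) = 60

Answer: 60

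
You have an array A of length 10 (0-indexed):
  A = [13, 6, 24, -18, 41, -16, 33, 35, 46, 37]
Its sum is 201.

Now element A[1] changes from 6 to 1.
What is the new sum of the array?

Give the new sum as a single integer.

Old value at index 1: 6
New value at index 1: 1
Delta = 1 - 6 = -5
New sum = old_sum + delta = 201 + (-5) = 196

Answer: 196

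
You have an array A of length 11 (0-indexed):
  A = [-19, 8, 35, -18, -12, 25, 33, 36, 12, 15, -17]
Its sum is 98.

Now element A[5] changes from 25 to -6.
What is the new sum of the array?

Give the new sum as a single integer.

Old value at index 5: 25
New value at index 5: -6
Delta = -6 - 25 = -31
New sum = old_sum + delta = 98 + (-31) = 67

Answer: 67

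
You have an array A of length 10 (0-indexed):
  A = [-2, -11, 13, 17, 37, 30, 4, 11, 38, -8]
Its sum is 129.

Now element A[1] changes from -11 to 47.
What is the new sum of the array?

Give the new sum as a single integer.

Answer: 187

Derivation:
Old value at index 1: -11
New value at index 1: 47
Delta = 47 - -11 = 58
New sum = old_sum + delta = 129 + (58) = 187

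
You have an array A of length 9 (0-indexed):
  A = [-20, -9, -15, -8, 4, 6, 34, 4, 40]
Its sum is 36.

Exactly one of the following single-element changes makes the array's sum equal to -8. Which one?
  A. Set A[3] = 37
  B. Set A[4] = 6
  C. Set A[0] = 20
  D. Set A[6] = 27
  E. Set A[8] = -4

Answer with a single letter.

Option A: A[3] -8->37, delta=45, new_sum=36+(45)=81
Option B: A[4] 4->6, delta=2, new_sum=36+(2)=38
Option C: A[0] -20->20, delta=40, new_sum=36+(40)=76
Option D: A[6] 34->27, delta=-7, new_sum=36+(-7)=29
Option E: A[8] 40->-4, delta=-44, new_sum=36+(-44)=-8 <-- matches target

Answer: E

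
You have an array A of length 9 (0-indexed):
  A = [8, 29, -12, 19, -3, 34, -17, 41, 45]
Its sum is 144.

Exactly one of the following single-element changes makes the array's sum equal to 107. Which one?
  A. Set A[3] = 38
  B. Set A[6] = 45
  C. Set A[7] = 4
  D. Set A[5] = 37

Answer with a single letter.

Answer: C

Derivation:
Option A: A[3] 19->38, delta=19, new_sum=144+(19)=163
Option B: A[6] -17->45, delta=62, new_sum=144+(62)=206
Option C: A[7] 41->4, delta=-37, new_sum=144+(-37)=107 <-- matches target
Option D: A[5] 34->37, delta=3, new_sum=144+(3)=147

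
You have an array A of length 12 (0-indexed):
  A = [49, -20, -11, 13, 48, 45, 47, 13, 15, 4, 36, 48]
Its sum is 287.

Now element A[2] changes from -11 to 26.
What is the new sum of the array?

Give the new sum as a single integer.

Answer: 324

Derivation:
Old value at index 2: -11
New value at index 2: 26
Delta = 26 - -11 = 37
New sum = old_sum + delta = 287 + (37) = 324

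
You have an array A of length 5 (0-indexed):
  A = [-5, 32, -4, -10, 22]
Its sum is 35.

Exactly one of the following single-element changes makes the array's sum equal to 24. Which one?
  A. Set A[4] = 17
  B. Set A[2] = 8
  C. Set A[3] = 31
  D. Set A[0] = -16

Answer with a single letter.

Answer: D

Derivation:
Option A: A[4] 22->17, delta=-5, new_sum=35+(-5)=30
Option B: A[2] -4->8, delta=12, new_sum=35+(12)=47
Option C: A[3] -10->31, delta=41, new_sum=35+(41)=76
Option D: A[0] -5->-16, delta=-11, new_sum=35+(-11)=24 <-- matches target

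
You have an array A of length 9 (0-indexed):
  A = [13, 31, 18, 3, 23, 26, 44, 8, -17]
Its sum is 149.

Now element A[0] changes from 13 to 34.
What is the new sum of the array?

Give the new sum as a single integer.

Answer: 170

Derivation:
Old value at index 0: 13
New value at index 0: 34
Delta = 34 - 13 = 21
New sum = old_sum + delta = 149 + (21) = 170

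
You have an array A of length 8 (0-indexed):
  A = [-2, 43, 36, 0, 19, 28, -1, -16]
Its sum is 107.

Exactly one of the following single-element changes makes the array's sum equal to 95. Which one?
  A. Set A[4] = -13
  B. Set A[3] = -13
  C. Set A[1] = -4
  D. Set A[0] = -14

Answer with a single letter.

Answer: D

Derivation:
Option A: A[4] 19->-13, delta=-32, new_sum=107+(-32)=75
Option B: A[3] 0->-13, delta=-13, new_sum=107+(-13)=94
Option C: A[1] 43->-4, delta=-47, new_sum=107+(-47)=60
Option D: A[0] -2->-14, delta=-12, new_sum=107+(-12)=95 <-- matches target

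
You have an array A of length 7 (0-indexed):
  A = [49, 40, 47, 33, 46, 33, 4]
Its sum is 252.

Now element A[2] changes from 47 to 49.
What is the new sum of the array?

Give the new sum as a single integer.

Answer: 254

Derivation:
Old value at index 2: 47
New value at index 2: 49
Delta = 49 - 47 = 2
New sum = old_sum + delta = 252 + (2) = 254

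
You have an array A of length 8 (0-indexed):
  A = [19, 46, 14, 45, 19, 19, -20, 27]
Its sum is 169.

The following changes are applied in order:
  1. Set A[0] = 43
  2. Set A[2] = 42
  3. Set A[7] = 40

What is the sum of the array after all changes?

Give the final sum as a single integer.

Answer: 234

Derivation:
Initial sum: 169
Change 1: A[0] 19 -> 43, delta = 24, sum = 193
Change 2: A[2] 14 -> 42, delta = 28, sum = 221
Change 3: A[7] 27 -> 40, delta = 13, sum = 234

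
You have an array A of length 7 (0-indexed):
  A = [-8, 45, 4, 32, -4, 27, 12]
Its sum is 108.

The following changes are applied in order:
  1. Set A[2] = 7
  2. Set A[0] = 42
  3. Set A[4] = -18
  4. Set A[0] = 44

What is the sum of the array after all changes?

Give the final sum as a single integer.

Initial sum: 108
Change 1: A[2] 4 -> 7, delta = 3, sum = 111
Change 2: A[0] -8 -> 42, delta = 50, sum = 161
Change 3: A[4] -4 -> -18, delta = -14, sum = 147
Change 4: A[0] 42 -> 44, delta = 2, sum = 149

Answer: 149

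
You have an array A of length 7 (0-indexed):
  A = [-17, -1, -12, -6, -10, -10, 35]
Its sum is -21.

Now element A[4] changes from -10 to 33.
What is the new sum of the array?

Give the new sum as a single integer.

Old value at index 4: -10
New value at index 4: 33
Delta = 33 - -10 = 43
New sum = old_sum + delta = -21 + (43) = 22

Answer: 22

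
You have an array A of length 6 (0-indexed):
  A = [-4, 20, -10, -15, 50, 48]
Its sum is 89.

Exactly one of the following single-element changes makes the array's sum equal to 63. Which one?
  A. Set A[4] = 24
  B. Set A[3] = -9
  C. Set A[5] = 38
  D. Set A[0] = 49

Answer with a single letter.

Option A: A[4] 50->24, delta=-26, new_sum=89+(-26)=63 <-- matches target
Option B: A[3] -15->-9, delta=6, new_sum=89+(6)=95
Option C: A[5] 48->38, delta=-10, new_sum=89+(-10)=79
Option D: A[0] -4->49, delta=53, new_sum=89+(53)=142

Answer: A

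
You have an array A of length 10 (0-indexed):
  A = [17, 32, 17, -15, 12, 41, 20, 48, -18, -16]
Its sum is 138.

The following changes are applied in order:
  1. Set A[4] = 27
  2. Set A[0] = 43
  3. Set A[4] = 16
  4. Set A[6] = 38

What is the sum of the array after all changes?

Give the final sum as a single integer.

Initial sum: 138
Change 1: A[4] 12 -> 27, delta = 15, sum = 153
Change 2: A[0] 17 -> 43, delta = 26, sum = 179
Change 3: A[4] 27 -> 16, delta = -11, sum = 168
Change 4: A[6] 20 -> 38, delta = 18, sum = 186

Answer: 186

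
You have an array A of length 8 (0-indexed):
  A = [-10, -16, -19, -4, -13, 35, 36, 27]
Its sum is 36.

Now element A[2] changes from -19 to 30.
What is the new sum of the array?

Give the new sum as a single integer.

Old value at index 2: -19
New value at index 2: 30
Delta = 30 - -19 = 49
New sum = old_sum + delta = 36 + (49) = 85

Answer: 85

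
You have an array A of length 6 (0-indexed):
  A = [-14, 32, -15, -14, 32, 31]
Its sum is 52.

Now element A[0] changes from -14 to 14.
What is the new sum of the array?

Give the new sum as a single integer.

Old value at index 0: -14
New value at index 0: 14
Delta = 14 - -14 = 28
New sum = old_sum + delta = 52 + (28) = 80

Answer: 80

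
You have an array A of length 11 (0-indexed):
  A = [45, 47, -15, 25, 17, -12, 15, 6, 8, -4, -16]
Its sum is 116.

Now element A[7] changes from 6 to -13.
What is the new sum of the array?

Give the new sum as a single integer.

Old value at index 7: 6
New value at index 7: -13
Delta = -13 - 6 = -19
New sum = old_sum + delta = 116 + (-19) = 97

Answer: 97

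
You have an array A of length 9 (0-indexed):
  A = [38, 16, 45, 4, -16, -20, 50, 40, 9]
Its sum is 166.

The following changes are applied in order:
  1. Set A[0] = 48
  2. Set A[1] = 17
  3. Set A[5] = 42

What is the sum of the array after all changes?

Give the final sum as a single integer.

Answer: 239

Derivation:
Initial sum: 166
Change 1: A[0] 38 -> 48, delta = 10, sum = 176
Change 2: A[1] 16 -> 17, delta = 1, sum = 177
Change 3: A[5] -20 -> 42, delta = 62, sum = 239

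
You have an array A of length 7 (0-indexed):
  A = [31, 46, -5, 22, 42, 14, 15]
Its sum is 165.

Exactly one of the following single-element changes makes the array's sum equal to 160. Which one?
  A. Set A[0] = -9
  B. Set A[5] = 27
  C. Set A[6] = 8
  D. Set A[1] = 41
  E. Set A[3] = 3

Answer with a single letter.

Option A: A[0] 31->-9, delta=-40, new_sum=165+(-40)=125
Option B: A[5] 14->27, delta=13, new_sum=165+(13)=178
Option C: A[6] 15->8, delta=-7, new_sum=165+(-7)=158
Option D: A[1] 46->41, delta=-5, new_sum=165+(-5)=160 <-- matches target
Option E: A[3] 22->3, delta=-19, new_sum=165+(-19)=146

Answer: D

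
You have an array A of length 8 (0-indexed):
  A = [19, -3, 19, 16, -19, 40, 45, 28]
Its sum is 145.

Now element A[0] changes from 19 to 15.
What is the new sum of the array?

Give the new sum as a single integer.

Answer: 141

Derivation:
Old value at index 0: 19
New value at index 0: 15
Delta = 15 - 19 = -4
New sum = old_sum + delta = 145 + (-4) = 141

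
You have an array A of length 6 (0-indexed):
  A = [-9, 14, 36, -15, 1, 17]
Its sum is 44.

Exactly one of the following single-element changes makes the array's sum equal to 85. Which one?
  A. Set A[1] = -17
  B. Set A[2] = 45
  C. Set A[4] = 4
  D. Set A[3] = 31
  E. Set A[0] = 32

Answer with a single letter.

Answer: E

Derivation:
Option A: A[1] 14->-17, delta=-31, new_sum=44+(-31)=13
Option B: A[2] 36->45, delta=9, new_sum=44+(9)=53
Option C: A[4] 1->4, delta=3, new_sum=44+(3)=47
Option D: A[3] -15->31, delta=46, new_sum=44+(46)=90
Option E: A[0] -9->32, delta=41, new_sum=44+(41)=85 <-- matches target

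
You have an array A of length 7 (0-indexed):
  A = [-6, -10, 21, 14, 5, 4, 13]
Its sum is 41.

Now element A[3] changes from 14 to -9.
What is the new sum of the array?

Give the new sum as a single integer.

Old value at index 3: 14
New value at index 3: -9
Delta = -9 - 14 = -23
New sum = old_sum + delta = 41 + (-23) = 18

Answer: 18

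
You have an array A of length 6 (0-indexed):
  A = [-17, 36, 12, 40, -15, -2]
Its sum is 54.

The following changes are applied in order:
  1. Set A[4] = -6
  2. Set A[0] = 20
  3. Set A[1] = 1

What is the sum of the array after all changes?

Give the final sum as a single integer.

Initial sum: 54
Change 1: A[4] -15 -> -6, delta = 9, sum = 63
Change 2: A[0] -17 -> 20, delta = 37, sum = 100
Change 3: A[1] 36 -> 1, delta = -35, sum = 65

Answer: 65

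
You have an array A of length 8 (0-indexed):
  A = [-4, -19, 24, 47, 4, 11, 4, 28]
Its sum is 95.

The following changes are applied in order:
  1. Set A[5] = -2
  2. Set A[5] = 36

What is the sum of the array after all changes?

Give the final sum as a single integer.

Initial sum: 95
Change 1: A[5] 11 -> -2, delta = -13, sum = 82
Change 2: A[5] -2 -> 36, delta = 38, sum = 120

Answer: 120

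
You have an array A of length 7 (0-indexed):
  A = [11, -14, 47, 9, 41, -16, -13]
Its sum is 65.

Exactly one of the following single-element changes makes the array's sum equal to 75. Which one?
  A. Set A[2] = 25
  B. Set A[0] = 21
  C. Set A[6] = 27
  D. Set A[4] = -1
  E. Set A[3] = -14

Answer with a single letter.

Answer: B

Derivation:
Option A: A[2] 47->25, delta=-22, new_sum=65+(-22)=43
Option B: A[0] 11->21, delta=10, new_sum=65+(10)=75 <-- matches target
Option C: A[6] -13->27, delta=40, new_sum=65+(40)=105
Option D: A[4] 41->-1, delta=-42, new_sum=65+(-42)=23
Option E: A[3] 9->-14, delta=-23, new_sum=65+(-23)=42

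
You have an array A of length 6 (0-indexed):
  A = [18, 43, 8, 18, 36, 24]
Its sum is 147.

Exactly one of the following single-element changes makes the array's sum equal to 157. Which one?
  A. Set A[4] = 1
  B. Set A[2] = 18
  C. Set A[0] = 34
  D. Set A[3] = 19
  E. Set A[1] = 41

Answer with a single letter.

Answer: B

Derivation:
Option A: A[4] 36->1, delta=-35, new_sum=147+(-35)=112
Option B: A[2] 8->18, delta=10, new_sum=147+(10)=157 <-- matches target
Option C: A[0] 18->34, delta=16, new_sum=147+(16)=163
Option D: A[3] 18->19, delta=1, new_sum=147+(1)=148
Option E: A[1] 43->41, delta=-2, new_sum=147+(-2)=145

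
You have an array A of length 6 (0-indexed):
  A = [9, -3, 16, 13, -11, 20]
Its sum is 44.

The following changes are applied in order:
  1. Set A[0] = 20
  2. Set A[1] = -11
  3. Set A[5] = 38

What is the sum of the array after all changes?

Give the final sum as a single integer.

Answer: 65

Derivation:
Initial sum: 44
Change 1: A[0] 9 -> 20, delta = 11, sum = 55
Change 2: A[1] -3 -> -11, delta = -8, sum = 47
Change 3: A[5] 20 -> 38, delta = 18, sum = 65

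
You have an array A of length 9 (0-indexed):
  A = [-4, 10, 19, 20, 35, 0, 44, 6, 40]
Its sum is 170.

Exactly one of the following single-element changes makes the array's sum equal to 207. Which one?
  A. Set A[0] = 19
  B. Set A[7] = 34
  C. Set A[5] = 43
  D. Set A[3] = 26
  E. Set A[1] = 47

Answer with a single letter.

Option A: A[0] -4->19, delta=23, new_sum=170+(23)=193
Option B: A[7] 6->34, delta=28, new_sum=170+(28)=198
Option C: A[5] 0->43, delta=43, new_sum=170+(43)=213
Option D: A[3] 20->26, delta=6, new_sum=170+(6)=176
Option E: A[1] 10->47, delta=37, new_sum=170+(37)=207 <-- matches target

Answer: E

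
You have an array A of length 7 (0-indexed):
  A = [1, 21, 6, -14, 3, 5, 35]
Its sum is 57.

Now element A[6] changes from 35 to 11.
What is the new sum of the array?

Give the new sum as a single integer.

Answer: 33

Derivation:
Old value at index 6: 35
New value at index 6: 11
Delta = 11 - 35 = -24
New sum = old_sum + delta = 57 + (-24) = 33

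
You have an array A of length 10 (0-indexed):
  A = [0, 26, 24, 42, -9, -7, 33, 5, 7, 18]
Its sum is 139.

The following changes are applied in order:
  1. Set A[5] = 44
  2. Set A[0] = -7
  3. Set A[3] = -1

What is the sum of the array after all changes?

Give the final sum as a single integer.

Answer: 140

Derivation:
Initial sum: 139
Change 1: A[5] -7 -> 44, delta = 51, sum = 190
Change 2: A[0] 0 -> -7, delta = -7, sum = 183
Change 3: A[3] 42 -> -1, delta = -43, sum = 140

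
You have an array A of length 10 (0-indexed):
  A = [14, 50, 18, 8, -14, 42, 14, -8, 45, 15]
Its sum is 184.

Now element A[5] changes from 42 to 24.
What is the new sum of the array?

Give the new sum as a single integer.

Old value at index 5: 42
New value at index 5: 24
Delta = 24 - 42 = -18
New sum = old_sum + delta = 184 + (-18) = 166

Answer: 166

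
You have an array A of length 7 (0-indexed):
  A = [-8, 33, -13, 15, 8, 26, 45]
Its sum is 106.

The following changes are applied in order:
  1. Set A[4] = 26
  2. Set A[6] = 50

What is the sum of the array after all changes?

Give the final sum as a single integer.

Answer: 129

Derivation:
Initial sum: 106
Change 1: A[4] 8 -> 26, delta = 18, sum = 124
Change 2: A[6] 45 -> 50, delta = 5, sum = 129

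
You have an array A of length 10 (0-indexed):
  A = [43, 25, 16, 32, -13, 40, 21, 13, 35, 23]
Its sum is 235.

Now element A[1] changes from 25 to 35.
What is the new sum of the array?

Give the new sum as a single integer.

Answer: 245

Derivation:
Old value at index 1: 25
New value at index 1: 35
Delta = 35 - 25 = 10
New sum = old_sum + delta = 235 + (10) = 245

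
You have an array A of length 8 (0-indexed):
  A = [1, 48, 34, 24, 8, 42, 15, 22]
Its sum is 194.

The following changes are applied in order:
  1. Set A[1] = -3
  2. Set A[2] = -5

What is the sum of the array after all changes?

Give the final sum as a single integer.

Answer: 104

Derivation:
Initial sum: 194
Change 1: A[1] 48 -> -3, delta = -51, sum = 143
Change 2: A[2] 34 -> -5, delta = -39, sum = 104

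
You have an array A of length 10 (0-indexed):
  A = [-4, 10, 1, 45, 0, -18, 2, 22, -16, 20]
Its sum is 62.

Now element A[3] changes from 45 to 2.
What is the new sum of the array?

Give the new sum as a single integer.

Answer: 19

Derivation:
Old value at index 3: 45
New value at index 3: 2
Delta = 2 - 45 = -43
New sum = old_sum + delta = 62 + (-43) = 19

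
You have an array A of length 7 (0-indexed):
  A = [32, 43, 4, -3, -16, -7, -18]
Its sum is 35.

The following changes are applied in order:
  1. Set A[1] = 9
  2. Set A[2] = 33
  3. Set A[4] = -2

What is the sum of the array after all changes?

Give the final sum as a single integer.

Initial sum: 35
Change 1: A[1] 43 -> 9, delta = -34, sum = 1
Change 2: A[2] 4 -> 33, delta = 29, sum = 30
Change 3: A[4] -16 -> -2, delta = 14, sum = 44

Answer: 44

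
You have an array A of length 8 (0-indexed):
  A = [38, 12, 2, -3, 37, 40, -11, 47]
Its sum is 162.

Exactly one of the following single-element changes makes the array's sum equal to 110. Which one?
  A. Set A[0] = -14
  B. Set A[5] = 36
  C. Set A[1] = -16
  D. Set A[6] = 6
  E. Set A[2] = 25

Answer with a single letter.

Option A: A[0] 38->-14, delta=-52, new_sum=162+(-52)=110 <-- matches target
Option B: A[5] 40->36, delta=-4, new_sum=162+(-4)=158
Option C: A[1] 12->-16, delta=-28, new_sum=162+(-28)=134
Option D: A[6] -11->6, delta=17, new_sum=162+(17)=179
Option E: A[2] 2->25, delta=23, new_sum=162+(23)=185

Answer: A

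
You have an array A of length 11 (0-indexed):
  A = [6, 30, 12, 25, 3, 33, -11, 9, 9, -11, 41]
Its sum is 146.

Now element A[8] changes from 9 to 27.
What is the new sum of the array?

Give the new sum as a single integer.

Answer: 164

Derivation:
Old value at index 8: 9
New value at index 8: 27
Delta = 27 - 9 = 18
New sum = old_sum + delta = 146 + (18) = 164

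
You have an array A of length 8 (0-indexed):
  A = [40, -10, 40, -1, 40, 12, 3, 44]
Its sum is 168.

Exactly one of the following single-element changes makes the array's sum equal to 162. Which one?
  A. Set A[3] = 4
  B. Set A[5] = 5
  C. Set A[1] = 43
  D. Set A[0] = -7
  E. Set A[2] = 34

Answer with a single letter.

Answer: E

Derivation:
Option A: A[3] -1->4, delta=5, new_sum=168+(5)=173
Option B: A[5] 12->5, delta=-7, new_sum=168+(-7)=161
Option C: A[1] -10->43, delta=53, new_sum=168+(53)=221
Option D: A[0] 40->-7, delta=-47, new_sum=168+(-47)=121
Option E: A[2] 40->34, delta=-6, new_sum=168+(-6)=162 <-- matches target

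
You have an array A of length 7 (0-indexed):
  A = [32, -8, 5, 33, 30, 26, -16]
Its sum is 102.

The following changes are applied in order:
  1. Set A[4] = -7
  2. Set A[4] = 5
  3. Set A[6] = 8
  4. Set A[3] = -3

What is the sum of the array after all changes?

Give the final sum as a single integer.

Answer: 65

Derivation:
Initial sum: 102
Change 1: A[4] 30 -> -7, delta = -37, sum = 65
Change 2: A[4] -7 -> 5, delta = 12, sum = 77
Change 3: A[6] -16 -> 8, delta = 24, sum = 101
Change 4: A[3] 33 -> -3, delta = -36, sum = 65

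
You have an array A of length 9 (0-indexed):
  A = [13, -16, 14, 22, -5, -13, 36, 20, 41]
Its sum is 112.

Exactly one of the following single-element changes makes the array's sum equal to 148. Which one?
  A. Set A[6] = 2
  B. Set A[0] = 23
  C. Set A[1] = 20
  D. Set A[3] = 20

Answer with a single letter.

Option A: A[6] 36->2, delta=-34, new_sum=112+(-34)=78
Option B: A[0] 13->23, delta=10, new_sum=112+(10)=122
Option C: A[1] -16->20, delta=36, new_sum=112+(36)=148 <-- matches target
Option D: A[3] 22->20, delta=-2, new_sum=112+(-2)=110

Answer: C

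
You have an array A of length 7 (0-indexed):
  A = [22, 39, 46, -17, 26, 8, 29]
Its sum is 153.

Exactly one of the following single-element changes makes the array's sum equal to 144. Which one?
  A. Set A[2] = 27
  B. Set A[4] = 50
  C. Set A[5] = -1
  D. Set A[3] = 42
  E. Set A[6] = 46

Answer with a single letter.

Option A: A[2] 46->27, delta=-19, new_sum=153+(-19)=134
Option B: A[4] 26->50, delta=24, new_sum=153+(24)=177
Option C: A[5] 8->-1, delta=-9, new_sum=153+(-9)=144 <-- matches target
Option D: A[3] -17->42, delta=59, new_sum=153+(59)=212
Option E: A[6] 29->46, delta=17, new_sum=153+(17)=170

Answer: C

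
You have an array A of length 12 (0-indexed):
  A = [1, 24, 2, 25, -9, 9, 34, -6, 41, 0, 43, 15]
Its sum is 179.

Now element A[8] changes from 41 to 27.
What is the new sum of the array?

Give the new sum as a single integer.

Old value at index 8: 41
New value at index 8: 27
Delta = 27 - 41 = -14
New sum = old_sum + delta = 179 + (-14) = 165

Answer: 165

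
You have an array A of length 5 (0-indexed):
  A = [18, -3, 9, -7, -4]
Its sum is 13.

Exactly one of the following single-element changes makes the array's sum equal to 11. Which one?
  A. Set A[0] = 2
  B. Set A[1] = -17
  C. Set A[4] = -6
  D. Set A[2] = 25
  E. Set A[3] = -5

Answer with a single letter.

Answer: C

Derivation:
Option A: A[0] 18->2, delta=-16, new_sum=13+(-16)=-3
Option B: A[1] -3->-17, delta=-14, new_sum=13+(-14)=-1
Option C: A[4] -4->-6, delta=-2, new_sum=13+(-2)=11 <-- matches target
Option D: A[2] 9->25, delta=16, new_sum=13+(16)=29
Option E: A[3] -7->-5, delta=2, new_sum=13+(2)=15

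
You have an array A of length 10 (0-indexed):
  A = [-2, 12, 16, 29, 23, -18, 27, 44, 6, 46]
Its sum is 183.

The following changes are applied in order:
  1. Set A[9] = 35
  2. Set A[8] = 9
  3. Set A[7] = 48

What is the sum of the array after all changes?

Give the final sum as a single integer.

Initial sum: 183
Change 1: A[9] 46 -> 35, delta = -11, sum = 172
Change 2: A[8] 6 -> 9, delta = 3, sum = 175
Change 3: A[7] 44 -> 48, delta = 4, sum = 179

Answer: 179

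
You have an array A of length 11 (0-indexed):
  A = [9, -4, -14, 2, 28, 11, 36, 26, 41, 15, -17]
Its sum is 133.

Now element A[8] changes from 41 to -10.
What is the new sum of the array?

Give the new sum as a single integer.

Old value at index 8: 41
New value at index 8: -10
Delta = -10 - 41 = -51
New sum = old_sum + delta = 133 + (-51) = 82

Answer: 82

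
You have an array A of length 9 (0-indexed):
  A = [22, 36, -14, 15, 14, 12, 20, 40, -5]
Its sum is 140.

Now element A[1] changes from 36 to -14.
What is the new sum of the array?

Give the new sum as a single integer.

Answer: 90

Derivation:
Old value at index 1: 36
New value at index 1: -14
Delta = -14 - 36 = -50
New sum = old_sum + delta = 140 + (-50) = 90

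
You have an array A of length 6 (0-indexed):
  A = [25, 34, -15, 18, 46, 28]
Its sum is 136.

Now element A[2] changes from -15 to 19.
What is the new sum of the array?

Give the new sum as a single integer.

Old value at index 2: -15
New value at index 2: 19
Delta = 19 - -15 = 34
New sum = old_sum + delta = 136 + (34) = 170

Answer: 170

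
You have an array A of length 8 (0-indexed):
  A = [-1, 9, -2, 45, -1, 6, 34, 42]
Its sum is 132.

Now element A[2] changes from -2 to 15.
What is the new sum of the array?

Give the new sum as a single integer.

Answer: 149

Derivation:
Old value at index 2: -2
New value at index 2: 15
Delta = 15 - -2 = 17
New sum = old_sum + delta = 132 + (17) = 149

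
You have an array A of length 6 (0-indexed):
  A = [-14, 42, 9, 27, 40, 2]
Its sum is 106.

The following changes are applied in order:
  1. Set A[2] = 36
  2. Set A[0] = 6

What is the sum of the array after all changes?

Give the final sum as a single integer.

Answer: 153

Derivation:
Initial sum: 106
Change 1: A[2] 9 -> 36, delta = 27, sum = 133
Change 2: A[0] -14 -> 6, delta = 20, sum = 153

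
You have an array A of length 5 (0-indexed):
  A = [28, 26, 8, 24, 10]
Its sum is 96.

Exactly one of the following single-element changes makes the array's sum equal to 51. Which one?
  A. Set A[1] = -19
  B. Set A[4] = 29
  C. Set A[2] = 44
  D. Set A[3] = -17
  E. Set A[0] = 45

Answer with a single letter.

Option A: A[1] 26->-19, delta=-45, new_sum=96+(-45)=51 <-- matches target
Option B: A[4] 10->29, delta=19, new_sum=96+(19)=115
Option C: A[2] 8->44, delta=36, new_sum=96+(36)=132
Option D: A[3] 24->-17, delta=-41, new_sum=96+(-41)=55
Option E: A[0] 28->45, delta=17, new_sum=96+(17)=113

Answer: A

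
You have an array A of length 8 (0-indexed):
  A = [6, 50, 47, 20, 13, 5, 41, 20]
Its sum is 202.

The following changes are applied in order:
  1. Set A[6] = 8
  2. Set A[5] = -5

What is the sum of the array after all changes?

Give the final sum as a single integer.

Answer: 159

Derivation:
Initial sum: 202
Change 1: A[6] 41 -> 8, delta = -33, sum = 169
Change 2: A[5] 5 -> -5, delta = -10, sum = 159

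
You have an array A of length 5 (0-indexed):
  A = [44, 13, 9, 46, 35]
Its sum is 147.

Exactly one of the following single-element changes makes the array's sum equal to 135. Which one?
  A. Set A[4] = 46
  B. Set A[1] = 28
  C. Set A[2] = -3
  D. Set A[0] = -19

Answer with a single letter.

Answer: C

Derivation:
Option A: A[4] 35->46, delta=11, new_sum=147+(11)=158
Option B: A[1] 13->28, delta=15, new_sum=147+(15)=162
Option C: A[2] 9->-3, delta=-12, new_sum=147+(-12)=135 <-- matches target
Option D: A[0] 44->-19, delta=-63, new_sum=147+(-63)=84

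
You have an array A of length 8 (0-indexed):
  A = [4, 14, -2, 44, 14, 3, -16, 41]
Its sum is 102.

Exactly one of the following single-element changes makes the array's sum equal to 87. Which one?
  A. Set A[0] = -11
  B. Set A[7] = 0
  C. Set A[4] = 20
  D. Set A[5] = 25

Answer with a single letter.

Answer: A

Derivation:
Option A: A[0] 4->-11, delta=-15, new_sum=102+(-15)=87 <-- matches target
Option B: A[7] 41->0, delta=-41, new_sum=102+(-41)=61
Option C: A[4] 14->20, delta=6, new_sum=102+(6)=108
Option D: A[5] 3->25, delta=22, new_sum=102+(22)=124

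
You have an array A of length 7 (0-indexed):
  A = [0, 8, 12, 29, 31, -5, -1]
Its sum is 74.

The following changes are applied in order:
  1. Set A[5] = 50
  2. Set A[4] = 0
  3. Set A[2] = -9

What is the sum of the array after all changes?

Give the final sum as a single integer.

Answer: 77

Derivation:
Initial sum: 74
Change 1: A[5] -5 -> 50, delta = 55, sum = 129
Change 2: A[4] 31 -> 0, delta = -31, sum = 98
Change 3: A[2] 12 -> -9, delta = -21, sum = 77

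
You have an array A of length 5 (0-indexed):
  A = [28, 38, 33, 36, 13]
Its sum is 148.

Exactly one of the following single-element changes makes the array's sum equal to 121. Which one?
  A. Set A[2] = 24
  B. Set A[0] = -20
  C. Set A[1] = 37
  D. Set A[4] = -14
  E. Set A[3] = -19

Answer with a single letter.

Answer: D

Derivation:
Option A: A[2] 33->24, delta=-9, new_sum=148+(-9)=139
Option B: A[0] 28->-20, delta=-48, new_sum=148+(-48)=100
Option C: A[1] 38->37, delta=-1, new_sum=148+(-1)=147
Option D: A[4] 13->-14, delta=-27, new_sum=148+(-27)=121 <-- matches target
Option E: A[3] 36->-19, delta=-55, new_sum=148+(-55)=93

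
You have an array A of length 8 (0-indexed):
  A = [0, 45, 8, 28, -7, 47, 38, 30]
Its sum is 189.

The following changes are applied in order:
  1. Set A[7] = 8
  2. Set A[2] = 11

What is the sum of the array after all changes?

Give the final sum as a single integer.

Answer: 170

Derivation:
Initial sum: 189
Change 1: A[7] 30 -> 8, delta = -22, sum = 167
Change 2: A[2] 8 -> 11, delta = 3, sum = 170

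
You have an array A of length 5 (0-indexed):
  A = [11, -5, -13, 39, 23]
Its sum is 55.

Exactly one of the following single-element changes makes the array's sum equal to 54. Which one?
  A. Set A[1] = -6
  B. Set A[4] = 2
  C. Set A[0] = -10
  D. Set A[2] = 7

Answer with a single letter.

Answer: A

Derivation:
Option A: A[1] -5->-6, delta=-1, new_sum=55+(-1)=54 <-- matches target
Option B: A[4] 23->2, delta=-21, new_sum=55+(-21)=34
Option C: A[0] 11->-10, delta=-21, new_sum=55+(-21)=34
Option D: A[2] -13->7, delta=20, new_sum=55+(20)=75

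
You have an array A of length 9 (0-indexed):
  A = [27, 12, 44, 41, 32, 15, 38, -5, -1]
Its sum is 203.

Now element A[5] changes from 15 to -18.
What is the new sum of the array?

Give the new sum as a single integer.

Answer: 170

Derivation:
Old value at index 5: 15
New value at index 5: -18
Delta = -18 - 15 = -33
New sum = old_sum + delta = 203 + (-33) = 170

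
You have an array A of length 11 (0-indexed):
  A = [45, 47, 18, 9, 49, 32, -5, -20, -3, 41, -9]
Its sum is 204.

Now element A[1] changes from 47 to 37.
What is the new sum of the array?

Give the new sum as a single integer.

Old value at index 1: 47
New value at index 1: 37
Delta = 37 - 47 = -10
New sum = old_sum + delta = 204 + (-10) = 194

Answer: 194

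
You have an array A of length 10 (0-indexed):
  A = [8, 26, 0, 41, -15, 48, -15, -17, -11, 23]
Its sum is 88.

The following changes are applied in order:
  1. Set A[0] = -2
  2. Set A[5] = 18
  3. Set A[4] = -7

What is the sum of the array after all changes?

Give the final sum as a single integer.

Initial sum: 88
Change 1: A[0] 8 -> -2, delta = -10, sum = 78
Change 2: A[5] 48 -> 18, delta = -30, sum = 48
Change 3: A[4] -15 -> -7, delta = 8, sum = 56

Answer: 56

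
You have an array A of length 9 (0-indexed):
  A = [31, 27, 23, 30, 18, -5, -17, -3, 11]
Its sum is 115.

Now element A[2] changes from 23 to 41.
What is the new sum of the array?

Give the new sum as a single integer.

Answer: 133

Derivation:
Old value at index 2: 23
New value at index 2: 41
Delta = 41 - 23 = 18
New sum = old_sum + delta = 115 + (18) = 133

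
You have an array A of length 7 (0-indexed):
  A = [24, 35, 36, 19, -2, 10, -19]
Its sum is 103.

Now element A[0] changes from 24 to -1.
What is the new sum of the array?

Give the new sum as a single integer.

Answer: 78

Derivation:
Old value at index 0: 24
New value at index 0: -1
Delta = -1 - 24 = -25
New sum = old_sum + delta = 103 + (-25) = 78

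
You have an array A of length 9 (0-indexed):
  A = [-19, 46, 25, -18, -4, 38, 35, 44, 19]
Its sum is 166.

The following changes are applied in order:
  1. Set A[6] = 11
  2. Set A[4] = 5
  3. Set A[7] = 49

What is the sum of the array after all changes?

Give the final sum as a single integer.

Initial sum: 166
Change 1: A[6] 35 -> 11, delta = -24, sum = 142
Change 2: A[4] -4 -> 5, delta = 9, sum = 151
Change 3: A[7] 44 -> 49, delta = 5, sum = 156

Answer: 156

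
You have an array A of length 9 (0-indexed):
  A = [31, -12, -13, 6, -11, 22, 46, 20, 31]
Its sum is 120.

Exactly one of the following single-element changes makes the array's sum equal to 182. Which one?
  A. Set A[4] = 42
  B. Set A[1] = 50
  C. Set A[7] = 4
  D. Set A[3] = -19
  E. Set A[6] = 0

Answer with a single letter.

Option A: A[4] -11->42, delta=53, new_sum=120+(53)=173
Option B: A[1] -12->50, delta=62, new_sum=120+(62)=182 <-- matches target
Option C: A[7] 20->4, delta=-16, new_sum=120+(-16)=104
Option D: A[3] 6->-19, delta=-25, new_sum=120+(-25)=95
Option E: A[6] 46->0, delta=-46, new_sum=120+(-46)=74

Answer: B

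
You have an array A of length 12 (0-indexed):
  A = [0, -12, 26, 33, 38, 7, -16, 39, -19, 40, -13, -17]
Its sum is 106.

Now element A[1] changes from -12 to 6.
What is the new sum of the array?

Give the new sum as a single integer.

Old value at index 1: -12
New value at index 1: 6
Delta = 6 - -12 = 18
New sum = old_sum + delta = 106 + (18) = 124

Answer: 124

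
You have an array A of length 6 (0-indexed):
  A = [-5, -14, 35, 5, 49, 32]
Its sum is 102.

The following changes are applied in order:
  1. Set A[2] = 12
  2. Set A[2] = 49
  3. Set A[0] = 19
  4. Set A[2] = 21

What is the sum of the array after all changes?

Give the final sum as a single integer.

Answer: 112

Derivation:
Initial sum: 102
Change 1: A[2] 35 -> 12, delta = -23, sum = 79
Change 2: A[2] 12 -> 49, delta = 37, sum = 116
Change 3: A[0] -5 -> 19, delta = 24, sum = 140
Change 4: A[2] 49 -> 21, delta = -28, sum = 112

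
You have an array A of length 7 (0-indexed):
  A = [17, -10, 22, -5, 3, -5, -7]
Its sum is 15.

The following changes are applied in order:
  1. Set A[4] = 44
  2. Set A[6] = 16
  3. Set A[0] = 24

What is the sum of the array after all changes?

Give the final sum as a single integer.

Answer: 86

Derivation:
Initial sum: 15
Change 1: A[4] 3 -> 44, delta = 41, sum = 56
Change 2: A[6] -7 -> 16, delta = 23, sum = 79
Change 3: A[0] 17 -> 24, delta = 7, sum = 86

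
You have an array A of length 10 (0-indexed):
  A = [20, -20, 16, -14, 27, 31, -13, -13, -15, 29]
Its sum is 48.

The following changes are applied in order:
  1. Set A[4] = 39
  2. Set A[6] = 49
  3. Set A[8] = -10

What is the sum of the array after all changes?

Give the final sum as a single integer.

Answer: 127

Derivation:
Initial sum: 48
Change 1: A[4] 27 -> 39, delta = 12, sum = 60
Change 2: A[6] -13 -> 49, delta = 62, sum = 122
Change 3: A[8] -15 -> -10, delta = 5, sum = 127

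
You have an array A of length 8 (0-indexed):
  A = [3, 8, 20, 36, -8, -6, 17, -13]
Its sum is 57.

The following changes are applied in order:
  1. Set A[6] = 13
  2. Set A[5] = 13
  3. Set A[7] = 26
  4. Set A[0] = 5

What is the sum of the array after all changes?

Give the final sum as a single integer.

Initial sum: 57
Change 1: A[6] 17 -> 13, delta = -4, sum = 53
Change 2: A[5] -6 -> 13, delta = 19, sum = 72
Change 3: A[7] -13 -> 26, delta = 39, sum = 111
Change 4: A[0] 3 -> 5, delta = 2, sum = 113

Answer: 113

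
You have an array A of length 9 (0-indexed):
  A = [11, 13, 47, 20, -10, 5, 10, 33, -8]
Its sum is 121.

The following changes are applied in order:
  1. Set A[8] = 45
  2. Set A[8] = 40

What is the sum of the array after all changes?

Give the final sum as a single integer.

Initial sum: 121
Change 1: A[8] -8 -> 45, delta = 53, sum = 174
Change 2: A[8] 45 -> 40, delta = -5, sum = 169

Answer: 169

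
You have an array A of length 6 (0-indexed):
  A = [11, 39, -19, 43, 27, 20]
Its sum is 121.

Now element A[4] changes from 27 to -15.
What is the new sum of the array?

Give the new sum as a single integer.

Old value at index 4: 27
New value at index 4: -15
Delta = -15 - 27 = -42
New sum = old_sum + delta = 121 + (-42) = 79

Answer: 79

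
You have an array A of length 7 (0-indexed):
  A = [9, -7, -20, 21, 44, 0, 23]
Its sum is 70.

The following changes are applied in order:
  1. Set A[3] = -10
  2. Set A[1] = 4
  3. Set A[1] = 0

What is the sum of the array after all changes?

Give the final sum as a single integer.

Initial sum: 70
Change 1: A[3] 21 -> -10, delta = -31, sum = 39
Change 2: A[1] -7 -> 4, delta = 11, sum = 50
Change 3: A[1] 4 -> 0, delta = -4, sum = 46

Answer: 46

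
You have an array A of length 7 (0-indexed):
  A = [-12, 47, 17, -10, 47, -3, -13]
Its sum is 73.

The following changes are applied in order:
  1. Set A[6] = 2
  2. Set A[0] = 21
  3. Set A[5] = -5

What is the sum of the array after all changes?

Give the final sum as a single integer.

Answer: 119

Derivation:
Initial sum: 73
Change 1: A[6] -13 -> 2, delta = 15, sum = 88
Change 2: A[0] -12 -> 21, delta = 33, sum = 121
Change 3: A[5] -3 -> -5, delta = -2, sum = 119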